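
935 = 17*55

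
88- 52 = 36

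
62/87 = 62/87 =0.71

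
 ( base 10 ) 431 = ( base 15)1db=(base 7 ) 1154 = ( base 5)3211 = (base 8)657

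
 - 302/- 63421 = 302/63421 = 0.00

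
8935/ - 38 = -236 + 33/38 = - 235.13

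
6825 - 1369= 5456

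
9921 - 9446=475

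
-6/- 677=6/677 = 0.01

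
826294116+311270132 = 1137564248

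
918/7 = 131 + 1/7=131.14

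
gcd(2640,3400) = 40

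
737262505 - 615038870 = 122223635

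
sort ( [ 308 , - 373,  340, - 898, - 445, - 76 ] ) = [ - 898, - 445, - 373, - 76,308,  340]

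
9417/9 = 1046+1/3 =1046.33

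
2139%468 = 267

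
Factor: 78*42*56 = 183456 = 2^5*3^2*7^2*13^1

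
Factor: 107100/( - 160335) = - 340/509 = - 2^2  *5^1*17^1*509^( -1) 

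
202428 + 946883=1149311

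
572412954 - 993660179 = - 421247225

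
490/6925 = 98/1385  =  0.07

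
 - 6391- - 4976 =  - 1415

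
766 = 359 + 407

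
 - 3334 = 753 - 4087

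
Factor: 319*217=7^1* 11^1*29^1*31^1 = 69223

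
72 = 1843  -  1771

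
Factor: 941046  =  2^1*3^1*156841^1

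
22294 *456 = 10166064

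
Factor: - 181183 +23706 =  - 157477^1 = -157477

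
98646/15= 6576 + 2/5 = 6576.40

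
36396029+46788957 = 83184986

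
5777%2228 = 1321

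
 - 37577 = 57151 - 94728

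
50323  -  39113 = 11210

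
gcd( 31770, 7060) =3530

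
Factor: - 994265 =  - 5^1 * 29^1*6857^1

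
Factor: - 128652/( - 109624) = 453/386  =  2^ (-1) * 3^1*151^1*193^( - 1)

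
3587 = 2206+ 1381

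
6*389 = 2334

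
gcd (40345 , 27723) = 1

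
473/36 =13  +  5/36=   13.14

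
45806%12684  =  7754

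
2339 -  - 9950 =12289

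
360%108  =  36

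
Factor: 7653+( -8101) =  - 2^6*7^1 = - 448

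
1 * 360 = 360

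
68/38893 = 68/38893 =0.00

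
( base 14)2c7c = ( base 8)17416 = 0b1111100001110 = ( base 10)7950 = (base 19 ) 1308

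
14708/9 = 1634 + 2/9 = 1634.22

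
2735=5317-2582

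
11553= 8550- - 3003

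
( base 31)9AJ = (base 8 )21422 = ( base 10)8978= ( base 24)FE2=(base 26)D78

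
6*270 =1620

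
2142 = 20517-18375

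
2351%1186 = 1165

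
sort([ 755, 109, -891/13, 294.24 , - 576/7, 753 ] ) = [ - 576/7,-891/13, 109,294.24, 753,755 ] 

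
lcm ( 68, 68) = 68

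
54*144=7776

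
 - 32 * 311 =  - 9952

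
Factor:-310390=-2^1*5^1*31039^1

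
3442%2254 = 1188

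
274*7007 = 1919918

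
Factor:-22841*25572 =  - 584090052 = - 2^2 * 3^1 * 7^1*13^1 * 251^1*2131^1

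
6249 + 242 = 6491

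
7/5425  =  1/775= 0.00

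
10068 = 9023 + 1045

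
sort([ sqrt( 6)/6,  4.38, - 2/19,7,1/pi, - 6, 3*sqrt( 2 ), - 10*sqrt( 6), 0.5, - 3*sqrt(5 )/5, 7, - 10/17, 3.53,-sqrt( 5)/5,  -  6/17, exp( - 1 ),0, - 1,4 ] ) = [ - 10*sqrt( 6), - 6, - 3 * sqrt( 5 )/5, - 1, - 10/17, - sqrt(5 )/5,-6/17, - 2/19,0,1/pi , exp( - 1),sqrt( 6)/6,  0.5, 3.53,4,  3*sqrt( 2),4.38,7, 7 ]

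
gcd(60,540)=60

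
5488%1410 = 1258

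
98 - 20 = 78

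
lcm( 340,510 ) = 1020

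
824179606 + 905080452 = 1729260058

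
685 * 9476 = 6491060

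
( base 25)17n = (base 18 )29d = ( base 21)1i4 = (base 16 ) 337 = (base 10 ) 823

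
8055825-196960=7858865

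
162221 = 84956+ 77265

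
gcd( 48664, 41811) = 77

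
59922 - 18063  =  41859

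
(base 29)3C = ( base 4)1203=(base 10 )99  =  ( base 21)4F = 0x63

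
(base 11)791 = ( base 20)277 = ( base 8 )1663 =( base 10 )947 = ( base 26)1AB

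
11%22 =11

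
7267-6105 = 1162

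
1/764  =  1/764 = 0.00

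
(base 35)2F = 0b1010101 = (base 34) 2h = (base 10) 85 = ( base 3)10011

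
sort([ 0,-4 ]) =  [ - 4, 0] 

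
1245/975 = 1  +  18/65 =1.28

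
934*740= 691160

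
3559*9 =32031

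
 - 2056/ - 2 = 1028/1 = 1028.00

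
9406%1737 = 721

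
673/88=673/88 = 7.65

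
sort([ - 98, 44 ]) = [ - 98, 44] 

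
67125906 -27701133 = 39424773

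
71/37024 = 71/37024 = 0.00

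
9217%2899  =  520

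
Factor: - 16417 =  -16417^1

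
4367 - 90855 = -86488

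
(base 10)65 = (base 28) 29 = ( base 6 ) 145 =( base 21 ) 32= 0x41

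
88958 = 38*2341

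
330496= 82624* 4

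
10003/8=10003/8 =1250.38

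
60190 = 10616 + 49574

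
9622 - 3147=6475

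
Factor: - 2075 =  - 5^2*83^1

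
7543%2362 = 457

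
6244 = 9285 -3041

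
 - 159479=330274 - 489753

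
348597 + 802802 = 1151399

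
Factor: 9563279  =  11^1*37^1 * 23497^1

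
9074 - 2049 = 7025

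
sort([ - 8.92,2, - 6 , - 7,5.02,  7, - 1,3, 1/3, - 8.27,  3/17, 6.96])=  [ - 8.92, - 8.27 , - 7, - 6, - 1 , 3/17, 1/3, 2, 3,5.02, 6.96, 7 ]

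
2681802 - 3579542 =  - 897740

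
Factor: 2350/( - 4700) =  -2^( -1 )  =  - 1/2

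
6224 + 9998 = 16222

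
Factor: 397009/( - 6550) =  - 2^(-1)*5^( - 2)*47^1*131^( - 1)*8447^1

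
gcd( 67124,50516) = 692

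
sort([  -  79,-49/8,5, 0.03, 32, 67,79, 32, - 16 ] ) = [-79,  -  16, - 49/8, 0.03,  5, 32,32,  67, 79 ] 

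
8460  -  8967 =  - 507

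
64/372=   16/93 = 0.17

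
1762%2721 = 1762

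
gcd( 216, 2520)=72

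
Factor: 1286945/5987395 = 257389/1197479 = 11^1*23399^1*1197479^( - 1 ) 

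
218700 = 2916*75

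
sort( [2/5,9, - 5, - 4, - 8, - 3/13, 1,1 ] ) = [ -8, - 5, - 4, - 3/13,  2/5, 1, 1, 9 ] 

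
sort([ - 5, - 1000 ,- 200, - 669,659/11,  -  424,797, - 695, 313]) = [ - 1000,-695, - 669 ,-424, - 200, - 5,659/11,313,797 ] 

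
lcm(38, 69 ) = 2622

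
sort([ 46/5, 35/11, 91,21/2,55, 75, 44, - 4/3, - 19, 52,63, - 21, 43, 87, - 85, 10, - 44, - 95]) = [ - 95, - 85, - 44, - 21, - 19 , - 4/3 , 35/11,46/5, 10,21/2, 43,44 , 52,55, 63, 75, 87, 91 ] 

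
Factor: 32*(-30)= - 960=-2^6  *3^1*5^1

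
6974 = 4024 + 2950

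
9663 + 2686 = 12349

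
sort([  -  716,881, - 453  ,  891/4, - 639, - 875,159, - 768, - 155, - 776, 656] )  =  [ - 875, - 776,- 768, - 716, - 639, - 453, - 155 , 159, 891/4, 656,881]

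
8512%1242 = 1060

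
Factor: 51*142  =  2^1*3^1*17^1*71^1 = 7242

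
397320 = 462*860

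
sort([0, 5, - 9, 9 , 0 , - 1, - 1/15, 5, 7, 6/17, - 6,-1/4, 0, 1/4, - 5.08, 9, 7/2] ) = [ - 9, - 6, - 5.08, - 1,  -  1/4, - 1/15, 0,0, 0, 1/4,6/17, 7/2,5,5,7, 9, 9]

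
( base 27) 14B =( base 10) 848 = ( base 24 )1b8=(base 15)3B8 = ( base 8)1520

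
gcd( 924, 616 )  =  308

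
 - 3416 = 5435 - 8851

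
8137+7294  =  15431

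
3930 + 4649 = 8579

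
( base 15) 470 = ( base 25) 1f5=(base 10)1005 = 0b1111101101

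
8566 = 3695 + 4871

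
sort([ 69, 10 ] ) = [10, 69 ]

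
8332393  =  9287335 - 954942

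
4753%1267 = 952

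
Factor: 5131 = 7^1*733^1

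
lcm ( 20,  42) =420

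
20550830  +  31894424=52445254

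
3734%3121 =613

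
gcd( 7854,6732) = 1122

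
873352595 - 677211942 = 196140653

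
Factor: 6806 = 2^1*41^1*83^1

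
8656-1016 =7640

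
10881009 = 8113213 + 2767796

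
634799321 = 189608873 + 445190448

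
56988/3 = 18996 = 18996.00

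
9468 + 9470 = 18938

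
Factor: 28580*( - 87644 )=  - 2504865520 = - 2^4*5^1*1429^1*21911^1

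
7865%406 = 151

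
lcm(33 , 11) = 33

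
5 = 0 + 5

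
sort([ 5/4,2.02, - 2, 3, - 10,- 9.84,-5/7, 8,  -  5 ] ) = [ - 10,  -  9.84,  -  5, - 2,-5/7 , 5/4, 2.02, 3, 8]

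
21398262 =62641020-41242758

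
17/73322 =17/73322 = 0.00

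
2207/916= 2207/916 = 2.41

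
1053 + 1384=2437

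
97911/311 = 97911/311 = 314.83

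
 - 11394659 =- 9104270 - 2290389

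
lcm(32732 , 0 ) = 0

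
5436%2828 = 2608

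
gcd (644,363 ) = 1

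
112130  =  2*56065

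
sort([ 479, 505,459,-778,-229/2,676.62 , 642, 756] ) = [ - 778,-229/2,  459,479,505,642,676.62,  756]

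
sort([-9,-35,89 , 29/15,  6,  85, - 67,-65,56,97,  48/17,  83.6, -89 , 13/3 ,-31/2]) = [-89 ,- 67,  -  65,-35,-31/2, - 9 , 29/15,48/17, 13/3, 6,56,  83.6,85,  89 , 97 ]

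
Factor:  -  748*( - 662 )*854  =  422880304 = 2^4*7^1 *11^1*17^1*61^1*331^1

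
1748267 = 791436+956831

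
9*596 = 5364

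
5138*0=0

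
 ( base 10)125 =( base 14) 8D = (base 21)5K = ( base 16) 7D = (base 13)98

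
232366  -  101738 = 130628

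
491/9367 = 491/9367 = 0.05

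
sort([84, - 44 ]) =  [ - 44, 84] 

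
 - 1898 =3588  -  5486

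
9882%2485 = 2427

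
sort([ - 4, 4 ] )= [-4, 4] 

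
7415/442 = 7415/442  =  16.78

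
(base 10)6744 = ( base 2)1101001011000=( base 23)ch5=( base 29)80g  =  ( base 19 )ICI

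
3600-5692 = -2092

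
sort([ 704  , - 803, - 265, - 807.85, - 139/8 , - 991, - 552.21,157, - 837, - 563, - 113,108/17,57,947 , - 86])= [ - 991,-837, - 807.85, - 803, - 563,- 552.21,-265,-113, - 86 ,  -  139/8,  108/17,57, 157,704, 947]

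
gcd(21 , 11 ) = 1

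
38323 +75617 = 113940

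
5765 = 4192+1573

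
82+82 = 164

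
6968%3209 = 550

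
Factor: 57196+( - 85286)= - 28090 = - 2^1*5^1*53^2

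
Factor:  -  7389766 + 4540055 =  - 67^1*42533^1 = -2849711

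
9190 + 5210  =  14400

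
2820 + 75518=78338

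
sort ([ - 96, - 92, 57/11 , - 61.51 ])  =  [ - 96,-92, - 61.51,57/11] 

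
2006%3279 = 2006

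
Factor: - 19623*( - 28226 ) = 553878798 =2^1*3^1*11^1 * 31^1*211^1*1283^1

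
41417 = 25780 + 15637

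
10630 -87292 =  - 76662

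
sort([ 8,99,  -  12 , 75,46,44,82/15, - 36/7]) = [ - 12, - 36/7,82/15, 8,44, 46, 75, 99 ]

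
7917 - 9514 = -1597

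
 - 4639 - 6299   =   - 10938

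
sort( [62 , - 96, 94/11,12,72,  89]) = [ - 96,94/11, 12, 62,  72 , 89]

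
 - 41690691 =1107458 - 42798149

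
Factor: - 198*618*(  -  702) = 2^3*3^6*11^1*13^1*103^1 = 85899528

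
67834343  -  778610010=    -710775667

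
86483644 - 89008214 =  -  2524570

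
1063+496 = 1559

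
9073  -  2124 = 6949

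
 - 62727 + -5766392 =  - 5829119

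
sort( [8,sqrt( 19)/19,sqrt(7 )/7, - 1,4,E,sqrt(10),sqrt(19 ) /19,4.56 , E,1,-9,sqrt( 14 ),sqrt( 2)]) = [ - 9, - 1,sqrt( 19) /19, sqrt( 19)/19, sqrt( 7 ) /7,1, sqrt( 2) , E, E,sqrt (10),sqrt ( 14),4,  4.56,8] 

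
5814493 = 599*9707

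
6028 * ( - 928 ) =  - 5593984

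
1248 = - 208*( - 6)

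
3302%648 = 62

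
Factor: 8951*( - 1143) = -10230993 = - 3^2*127^1*8951^1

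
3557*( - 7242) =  - 25759794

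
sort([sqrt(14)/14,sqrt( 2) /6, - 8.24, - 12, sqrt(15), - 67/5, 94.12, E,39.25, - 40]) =[- 40, -67/5,  -  12 ,- 8.24,  sqrt( 2 )/6, sqrt( 14)/14,  E,sqrt(15), 39.25, 94.12]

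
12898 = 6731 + 6167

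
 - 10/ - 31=10/31 = 0.32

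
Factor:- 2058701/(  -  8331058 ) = 2^( - 1 )*443^(  -  1)*9403^(  -  1 )*2058701^1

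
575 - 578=- 3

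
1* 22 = 22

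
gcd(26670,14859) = 381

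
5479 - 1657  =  3822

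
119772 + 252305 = 372077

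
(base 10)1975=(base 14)a11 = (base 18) 61d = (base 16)7b7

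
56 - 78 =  - 22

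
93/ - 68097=-31/22699 = - 0.00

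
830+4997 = 5827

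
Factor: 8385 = 3^1*5^1*13^1 * 43^1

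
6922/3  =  6922/3 = 2307.33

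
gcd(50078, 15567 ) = 1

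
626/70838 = 313/35419  =  0.01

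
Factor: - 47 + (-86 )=-7^1*19^1 = - 133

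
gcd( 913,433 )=1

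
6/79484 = 3/39742=0.00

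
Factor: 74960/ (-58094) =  - 40/31 = - 2^3*5^1*31^( - 1) 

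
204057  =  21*9717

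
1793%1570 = 223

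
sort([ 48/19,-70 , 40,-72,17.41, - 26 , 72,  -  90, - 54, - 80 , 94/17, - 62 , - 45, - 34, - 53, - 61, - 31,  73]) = [ -90, - 80, - 72,  -  70, - 62 , - 61,  -  54, - 53, - 45, - 34, - 31, - 26,48/19,94/17,17.41,  40,  72,73] 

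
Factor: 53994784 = 2^5*1291^1*1307^1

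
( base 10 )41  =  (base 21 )1k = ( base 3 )1112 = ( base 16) 29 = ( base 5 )131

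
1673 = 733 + 940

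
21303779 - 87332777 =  - 66028998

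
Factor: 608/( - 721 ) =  - 2^5*7^(-1 )*19^1*103^ ( - 1 ) 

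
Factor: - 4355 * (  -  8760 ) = 2^3*3^1*5^2*13^1*67^1*73^1 = 38149800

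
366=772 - 406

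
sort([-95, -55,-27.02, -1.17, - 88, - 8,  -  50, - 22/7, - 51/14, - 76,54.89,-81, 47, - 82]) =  [- 95, - 88, - 82, - 81, - 76, - 55,-50, - 27.02, - 8 , - 51/14, - 22/7, - 1.17,  47, 54.89]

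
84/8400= 1/100   =  0.01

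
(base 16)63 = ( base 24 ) 43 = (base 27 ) 3i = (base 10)99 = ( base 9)120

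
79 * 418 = 33022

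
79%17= 11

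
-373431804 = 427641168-801072972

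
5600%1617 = 749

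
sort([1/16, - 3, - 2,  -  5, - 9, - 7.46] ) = [ - 9, - 7.46, - 5,-3,-2, 1/16]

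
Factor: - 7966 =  - 2^1*7^1*569^1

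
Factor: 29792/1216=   49/2  =  2^( - 1)*7^2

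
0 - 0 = 0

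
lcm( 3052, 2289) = 9156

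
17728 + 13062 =30790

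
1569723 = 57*27539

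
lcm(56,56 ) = 56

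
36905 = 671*55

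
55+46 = 101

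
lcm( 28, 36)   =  252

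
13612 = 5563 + 8049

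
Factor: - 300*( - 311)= 93300 = 2^2*3^1 *5^2*311^1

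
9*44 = 396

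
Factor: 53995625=5^4*19^1*4547^1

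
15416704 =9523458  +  5893246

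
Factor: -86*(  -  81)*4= 27864= 2^3 *3^4*43^1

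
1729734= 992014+737720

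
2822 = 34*83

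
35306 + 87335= 122641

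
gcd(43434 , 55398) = 6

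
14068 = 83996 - 69928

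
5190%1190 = 430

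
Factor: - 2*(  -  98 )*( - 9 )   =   - 1764= - 2^2 * 3^2 * 7^2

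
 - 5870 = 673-6543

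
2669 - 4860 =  - 2191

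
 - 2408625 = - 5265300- - 2856675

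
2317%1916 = 401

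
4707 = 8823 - 4116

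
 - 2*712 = - 1424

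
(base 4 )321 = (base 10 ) 57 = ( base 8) 71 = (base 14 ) 41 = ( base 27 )23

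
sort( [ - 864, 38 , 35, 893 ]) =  [  -  864 , 35,38,893] 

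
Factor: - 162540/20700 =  - 903/115 = - 3^1*5^ ( - 1 )* 7^1*23^( - 1)*43^1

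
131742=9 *14638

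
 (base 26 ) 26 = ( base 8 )72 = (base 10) 58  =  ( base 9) 64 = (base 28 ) 22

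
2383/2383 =1 = 1.00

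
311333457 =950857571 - 639524114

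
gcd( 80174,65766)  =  2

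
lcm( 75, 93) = 2325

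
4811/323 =14 + 17/19=14.89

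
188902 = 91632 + 97270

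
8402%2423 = 1133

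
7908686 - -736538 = 8645224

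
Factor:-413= -7^1*59^1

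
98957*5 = 494785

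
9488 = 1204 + 8284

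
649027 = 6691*97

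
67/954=67/954 = 0.07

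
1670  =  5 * 334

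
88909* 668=59391212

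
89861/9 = 9984+5/9 = 9984.56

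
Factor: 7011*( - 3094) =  - 2^1*3^2* 7^1*13^1*17^1*19^1*41^1 = - 21692034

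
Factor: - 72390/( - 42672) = 95/56 = 2^ ( - 3) * 5^1*7^( - 1)*19^1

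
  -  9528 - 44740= -54268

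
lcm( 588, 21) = 588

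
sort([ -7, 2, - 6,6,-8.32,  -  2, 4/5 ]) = [-8.32,-7, -6,-2,4/5, 2,6 ]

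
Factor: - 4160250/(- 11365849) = 2^1 * 3^2*5^3 *11^( - 1 )*43^2*647^(-1)* 1597^ ( - 1)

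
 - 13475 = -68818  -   - 55343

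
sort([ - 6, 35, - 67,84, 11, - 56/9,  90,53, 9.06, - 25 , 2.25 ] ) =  [ - 67, - 25,- 56/9, - 6,2.25,9.06,11, 35,53, 84 , 90 ]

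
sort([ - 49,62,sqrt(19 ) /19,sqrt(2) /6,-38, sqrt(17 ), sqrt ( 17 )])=[ - 49, - 38,  sqrt(19 ) /19, sqrt( 2 ) /6, sqrt(17), sqrt(17), 62 ]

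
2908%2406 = 502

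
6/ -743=-1 + 737/743 = - 0.01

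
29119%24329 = 4790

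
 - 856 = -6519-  - 5663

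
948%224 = 52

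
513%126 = 9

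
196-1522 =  - 1326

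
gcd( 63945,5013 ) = 9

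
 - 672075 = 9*( - 74675)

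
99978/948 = 16663/158=105.46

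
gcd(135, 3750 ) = 15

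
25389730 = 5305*4786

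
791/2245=791/2245 = 0.35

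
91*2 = 182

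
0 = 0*9643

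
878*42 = 36876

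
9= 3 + 6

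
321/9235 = 321/9235 =0.03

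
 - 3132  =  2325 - 5457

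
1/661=1/661 = 0.00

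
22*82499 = 1814978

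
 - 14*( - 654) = 9156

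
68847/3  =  22949 = 22949.00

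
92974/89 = 92974/89 = 1044.65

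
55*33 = 1815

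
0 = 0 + 0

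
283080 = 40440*7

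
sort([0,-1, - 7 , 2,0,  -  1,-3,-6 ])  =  [- 7,  -  6, - 3,-1,  -  1 , 0, 0, 2] 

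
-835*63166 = -52743610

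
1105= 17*65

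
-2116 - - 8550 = 6434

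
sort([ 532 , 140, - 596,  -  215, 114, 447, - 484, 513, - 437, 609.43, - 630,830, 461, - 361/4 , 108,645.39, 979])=[ - 630, - 596,  -  484, - 437,-215, - 361/4, 108, 114, 140, 447, 461,513,532, 609.43,645.39, 830, 979]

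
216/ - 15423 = -1 + 5069/5141 = -0.01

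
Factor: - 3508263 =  - 3^2 * 11^1*35437^1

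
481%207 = 67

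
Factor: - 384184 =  - 2^3*48023^1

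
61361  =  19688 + 41673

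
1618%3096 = 1618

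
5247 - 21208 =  - 15961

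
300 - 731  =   - 431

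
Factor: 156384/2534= 432/7 = 2^4*3^3*7^( - 1)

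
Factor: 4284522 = 2^1*3^3*11^1*7213^1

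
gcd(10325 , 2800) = 175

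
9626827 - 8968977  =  657850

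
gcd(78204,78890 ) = 686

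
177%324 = 177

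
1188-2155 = - 967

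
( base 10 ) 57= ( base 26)25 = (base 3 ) 2010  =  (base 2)111001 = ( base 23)2B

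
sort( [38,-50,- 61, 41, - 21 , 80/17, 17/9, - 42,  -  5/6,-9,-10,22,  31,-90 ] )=[ - 90, - 61, - 50, - 42,-21 ,  -  10, - 9, - 5/6,17/9, 80/17, 22, 31,  38, 41 ] 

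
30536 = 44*694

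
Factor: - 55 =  - 5^1*11^1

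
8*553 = 4424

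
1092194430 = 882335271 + 209859159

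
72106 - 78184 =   -  6078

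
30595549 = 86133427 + -55537878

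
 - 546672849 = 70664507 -617337356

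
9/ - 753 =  -1 + 248/251 = -  0.01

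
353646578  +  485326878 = 838973456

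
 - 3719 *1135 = -4221065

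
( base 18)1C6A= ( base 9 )14441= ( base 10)9838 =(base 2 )10011001101110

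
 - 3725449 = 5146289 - 8871738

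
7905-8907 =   -  1002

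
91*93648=8521968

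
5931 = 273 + 5658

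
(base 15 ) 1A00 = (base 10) 5625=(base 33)55F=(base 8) 12771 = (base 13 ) 2739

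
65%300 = 65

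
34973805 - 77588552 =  - 42614747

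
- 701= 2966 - 3667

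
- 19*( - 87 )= 1653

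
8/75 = 8/75  =  0.11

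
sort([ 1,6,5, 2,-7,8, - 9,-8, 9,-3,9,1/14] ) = [  -  9, - 8,  -  7, - 3, 1/14,1,2,  5,6,8,9, 9]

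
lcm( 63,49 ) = 441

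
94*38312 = 3601328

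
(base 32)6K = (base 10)212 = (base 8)324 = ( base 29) 79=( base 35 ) 62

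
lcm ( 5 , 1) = 5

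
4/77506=2/38753=   0.00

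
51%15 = 6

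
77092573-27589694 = 49502879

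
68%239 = 68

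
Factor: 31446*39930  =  1255638780 = 2^2*3^3*5^1*11^3*1747^1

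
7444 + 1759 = 9203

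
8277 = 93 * 89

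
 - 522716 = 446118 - 968834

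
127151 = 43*2957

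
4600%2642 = 1958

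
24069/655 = 24069/655 = 36.75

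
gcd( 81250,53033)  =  1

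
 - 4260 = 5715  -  9975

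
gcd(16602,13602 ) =6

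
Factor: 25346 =2^1*19^1*23^1*29^1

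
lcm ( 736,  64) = 1472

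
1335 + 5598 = 6933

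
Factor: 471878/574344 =2^( -2 )* 3^( - 3)*11^1*89^1*241^1*2659^( - 1) = 235939/287172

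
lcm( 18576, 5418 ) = 130032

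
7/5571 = 7/5571= 0.00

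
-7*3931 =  - 27517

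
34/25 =1 +9/25 = 1.36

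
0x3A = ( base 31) 1r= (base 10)58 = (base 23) 2C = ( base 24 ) 2a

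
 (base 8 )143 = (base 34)2v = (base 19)54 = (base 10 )99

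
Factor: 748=2^2 * 11^1 * 17^1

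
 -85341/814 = - 105 + 129/814 = - 104.84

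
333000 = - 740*( - 450 ) 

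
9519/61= 156 + 3/61 = 156.05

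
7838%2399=641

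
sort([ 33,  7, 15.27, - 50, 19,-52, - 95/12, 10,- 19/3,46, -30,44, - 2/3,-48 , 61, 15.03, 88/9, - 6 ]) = [ - 52 , -50, - 48, - 30,-95/12,  -  19/3, - 6, - 2/3, 7, 88/9,10,15.03,15.27,  19,33,  44 , 46,61 ] 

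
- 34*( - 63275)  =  2151350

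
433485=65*6669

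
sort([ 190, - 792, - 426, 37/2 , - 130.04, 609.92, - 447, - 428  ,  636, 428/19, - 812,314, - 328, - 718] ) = [ - 812, - 792, - 718 , - 447,- 428, - 426 ,-328, - 130.04,37/2, 428/19, 190, 314,609.92, 636 ] 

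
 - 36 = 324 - 360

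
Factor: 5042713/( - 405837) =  -3^(-3 )*13^1*41^1*9461^1*15031^(-1)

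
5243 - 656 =4587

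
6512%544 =528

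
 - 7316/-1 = 7316 + 0/1 = 7316.00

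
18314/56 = 9157/28 =327.04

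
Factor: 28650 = 2^1*3^1 * 5^2*191^1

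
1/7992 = 1/7992 = 0.00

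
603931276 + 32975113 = 636906389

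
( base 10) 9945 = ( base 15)2E30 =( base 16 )26d9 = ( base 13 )46B0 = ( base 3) 111122100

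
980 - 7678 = -6698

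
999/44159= 999/44159 = 0.02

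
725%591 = 134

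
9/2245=9/2245=0.00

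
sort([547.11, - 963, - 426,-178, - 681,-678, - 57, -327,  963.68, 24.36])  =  [ - 963, - 681, - 678,-426, - 327, - 178, - 57, 24.36,547.11,963.68 ]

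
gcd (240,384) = 48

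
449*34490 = 15486010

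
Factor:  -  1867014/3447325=-2^1 * 3^2*5^( - 2 )*7^( - 1 )*19699^( - 1 )*103723^1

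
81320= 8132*10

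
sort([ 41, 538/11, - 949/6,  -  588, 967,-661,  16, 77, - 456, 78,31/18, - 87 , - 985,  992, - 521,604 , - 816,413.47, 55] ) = [ - 985, - 816,  -  661,-588, -521, - 456,- 949/6, - 87, 31/18, 16, 41, 538/11,55, 77,78 , 413.47,604, 967,992]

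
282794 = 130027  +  152767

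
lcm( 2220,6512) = 97680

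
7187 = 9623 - 2436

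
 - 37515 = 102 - 37617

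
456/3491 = 456/3491 = 0.13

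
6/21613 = 6/21613 = 0.00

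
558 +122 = 680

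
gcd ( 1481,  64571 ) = 1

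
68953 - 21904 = 47049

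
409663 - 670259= - 260596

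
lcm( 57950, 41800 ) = 2549800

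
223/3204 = 223/3204= 0.07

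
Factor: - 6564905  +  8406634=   17^1*131^1*827^1 = 1841729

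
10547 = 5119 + 5428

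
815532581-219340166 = 596192415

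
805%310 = 185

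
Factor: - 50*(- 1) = 50 = 2^1*5^2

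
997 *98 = 97706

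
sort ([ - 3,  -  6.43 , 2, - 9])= [-9,-6.43, - 3, 2 ]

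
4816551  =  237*20323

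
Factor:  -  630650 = -2^1 * 5^2*12613^1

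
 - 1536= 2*( - 768)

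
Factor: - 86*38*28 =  - 91504= - 2^4*7^1*19^1*43^1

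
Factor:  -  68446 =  - 2^1*7^1*4889^1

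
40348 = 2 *20174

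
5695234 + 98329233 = 104024467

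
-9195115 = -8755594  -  439521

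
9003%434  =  323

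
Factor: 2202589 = 43^1 *181^1*283^1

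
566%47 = 2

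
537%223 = 91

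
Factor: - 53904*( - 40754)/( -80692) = -2^3*3^1*7^1 * 41^1*71^1* 1123^1 * 20173^( - 1) = - 549200904/20173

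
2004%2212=2004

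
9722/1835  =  9722/1835= 5.30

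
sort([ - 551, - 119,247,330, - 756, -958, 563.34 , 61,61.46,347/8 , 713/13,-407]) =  [ - 958,-756, - 551  ,-407,-119, 347/8,713/13, 61, 61.46, 247,330,563.34 ] 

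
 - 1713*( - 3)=5139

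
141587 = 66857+74730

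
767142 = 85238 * 9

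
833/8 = 104 + 1/8 = 104.12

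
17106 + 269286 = 286392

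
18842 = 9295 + 9547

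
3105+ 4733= 7838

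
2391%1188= 15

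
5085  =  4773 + 312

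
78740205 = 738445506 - 659705301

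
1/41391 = 1/41391 = 0.00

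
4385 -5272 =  - 887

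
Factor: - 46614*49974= -2329488036= - 2^2*3^2*17^1*457^1*8329^1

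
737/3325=737/3325 = 0.22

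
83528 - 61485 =22043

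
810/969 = 270/323 = 0.84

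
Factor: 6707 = 19^1* 353^1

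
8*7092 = 56736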